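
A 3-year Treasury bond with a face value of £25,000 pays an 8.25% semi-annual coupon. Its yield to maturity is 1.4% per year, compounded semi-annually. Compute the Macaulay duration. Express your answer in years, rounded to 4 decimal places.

2.7465 years

Periodic yield y = 0.007. Discount each cash flow and weight by its period:
  t   CF        PV=CF/(1+0.007)^t    t·PV
  1     1,031.25     1,024.0814     1,024.0814
  2     1,031.25     1,016.9627     2,033.9254
  3     1,031.25     1,009.8934     3,029.6803
  4     1,031.25     1,002.8733     4,011.4933
  5     1,031.25       995.9020     4,979.5100
  6    26,031.25    24,964.2314   149,785.3885
  Σ                 30,013.9443   164,864.0790
Price P = Σ PV = 30,013.9443.
Macaulay duration = Σ(t·PV) / P = 164,864.0790 / 30,013.9443 = 5.49292 half-year periods.
In years: 5.49292 / 2 = 2.74646 years.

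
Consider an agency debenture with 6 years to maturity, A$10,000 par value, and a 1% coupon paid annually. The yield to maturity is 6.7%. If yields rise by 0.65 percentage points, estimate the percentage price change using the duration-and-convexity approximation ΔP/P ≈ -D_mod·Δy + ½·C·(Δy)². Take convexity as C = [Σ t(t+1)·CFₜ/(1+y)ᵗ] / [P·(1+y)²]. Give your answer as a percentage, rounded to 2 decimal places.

-3.47%

With y = 0.067:
  t   CF        PV=CF/(1+0.067)^t    t·PV        t(t+1)·PV
  1       100.00        93.7207        93.7207         187.4414
  2       100.00        87.8357       175.6714         527.0143
  3       100.00        82.3203       246.9608         987.8431
  4       100.00        77.1511       308.6045       1,543.0227
  5       100.00        72.3066       361.5330       2,169.1978
  6    10,100.00     6,844.3917    41,066.3503     287,464.4522
  Σ                  7,257.7261    42,252.8408     292,878.9716
P = 7,257.7261; D_Mac = 5.82177 yrs; D_mod = 5.45621 yrs; C = 35.44531.
Duration effect: -5.45621 × (+0.0065) = -0.035465
Convexity effect: 0.5 × 35.44531 × (0.0065)² = +0.0007488
ΔP/P ≈ -0.035465 + 0.0007488 = -0.034717 = -3.4717%.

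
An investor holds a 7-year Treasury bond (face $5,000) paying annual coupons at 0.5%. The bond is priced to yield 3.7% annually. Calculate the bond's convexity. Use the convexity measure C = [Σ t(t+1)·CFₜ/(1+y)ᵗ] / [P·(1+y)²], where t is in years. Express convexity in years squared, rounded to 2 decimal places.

50.91

With y = 0.037:
  t   CF        PV=CF/(1+0.037)^t    t·PV        t(t+1)·PV
  1        25.00        24.1080        24.1080          48.2160
  2        25.00        23.2478        46.4957         139.4870
  3        25.00        22.4184        67.2551         269.0203
  4        25.00        21.6185        86.4739         432.3694
  5        25.00        20.8471       104.2356         625.4138
  6        25.00        20.1033       120.6198         844.3388
  7     5,025.00     3,896.5905    27,276.1338     218,209.0700
  Σ                  4,028.9336    27,725.3218     220,567.9154
P = 4,028.9336.
Convexity = Σ t(t+1)·PV / [P·(1+y)²] = 220,567.9154 / (4,028.9336 × 1.075369) = 50.90902.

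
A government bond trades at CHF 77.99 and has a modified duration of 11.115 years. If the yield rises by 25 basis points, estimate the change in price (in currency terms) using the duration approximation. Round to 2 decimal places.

Duration approximation: ΔP/P ≈ -D_mod · Δy = -11.115 × (+0.0025) = -0.0277875.
ΔP ≈ 77.99 × (-0.0277875) = -2.167147125.

-CHF 2.17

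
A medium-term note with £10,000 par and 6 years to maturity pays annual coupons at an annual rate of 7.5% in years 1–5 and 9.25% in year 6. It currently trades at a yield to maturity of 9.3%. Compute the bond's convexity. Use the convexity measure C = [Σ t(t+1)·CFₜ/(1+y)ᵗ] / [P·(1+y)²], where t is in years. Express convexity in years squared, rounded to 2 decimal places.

With y = 0.093:
  t   CF        PV=CF/(1+0.093)^t    t·PV        t(t+1)·PV
  1       750.00       686.1848       686.1848       1,372.3696
  2       750.00       627.7995     1,255.5989       3,766.7968
  3       750.00       574.3819     1,723.1458       6,892.5833
  4       750.00       525.5096     2,102.0382      10,510.1911
  5       750.00       480.7956     2,403.9778      14,423.8670
  6    10,925.00     6,407.6750    38,446.0498     269,122.3487
  Σ                  9,302.3463    46,616.9954     306,088.1564
P = 9,302.3463.
Convexity = Σ t(t+1)·PV / [P·(1+y)²] = 306,088.1564 / (9,302.3463 × 1.194649) = 27.54316.

27.54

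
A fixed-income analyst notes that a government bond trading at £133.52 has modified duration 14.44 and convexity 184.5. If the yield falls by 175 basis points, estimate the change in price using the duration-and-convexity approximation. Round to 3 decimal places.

+£37.513

Duration effect: -D_mod·Δy = -14.44 × (-0.0175) = +0.252700
Convexity effect: ½·C·(Δy)² = 0.5 × 184.5 × (-0.0175)² = +0.0282515625
ΔP/P ≈ +0.252700 + 0.0282515625 = +0.2809515625
ΔP ≈ 133.52 × (+0.2809515625) = +37.512652625.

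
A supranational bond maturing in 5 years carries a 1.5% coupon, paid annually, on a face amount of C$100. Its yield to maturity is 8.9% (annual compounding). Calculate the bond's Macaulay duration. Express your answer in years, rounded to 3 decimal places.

Periodic yield y = 0.089. Discount each cash flow and weight by its year:
  t   CF        PV=CF/(1+0.089)^t    t·PV
  1         1.50         1.3774         1.3774
  2         1.50         1.2648         2.5297
  3         1.50         1.1615         3.4844
  4         1.50         1.0665         4.2662
  5       101.50        66.2715       331.3574
  Σ                     71.1417       343.0151
Price P = Σ PV = 71.1417.
Macaulay duration = Σ(t·PV) / P = 343.0151 / 71.1417 = 4.82157 years.

4.822 years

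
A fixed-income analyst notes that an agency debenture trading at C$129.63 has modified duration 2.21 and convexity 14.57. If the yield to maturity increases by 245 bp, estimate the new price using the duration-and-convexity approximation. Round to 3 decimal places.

Duration effect: -D_mod·Δy = -2.21 × (+0.0245) = -0.054145
Convexity effect: ½·C·(Δy)² = 0.5 × 14.57 × (0.0245)² = +0.00437282125
ΔP/P ≈ -0.054145 + 0.00437282125 = -0.04977217875
New price ≈ 129.63 × (1 - 0.04977217875) = 123.1780324686375.

C$123.178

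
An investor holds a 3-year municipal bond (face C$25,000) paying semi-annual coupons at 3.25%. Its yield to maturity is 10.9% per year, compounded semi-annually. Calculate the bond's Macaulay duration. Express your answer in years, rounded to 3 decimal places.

Periodic yield y = 0.0545. Discount each cash flow and weight by its period:
  t   CF        PV=CF/(1+0.0545)^t    t·PV
  1       406.25       385.2537       385.2537
  2       406.25       365.3425       730.6850
  3       406.25       346.4604     1,039.3812
  4       406.25       328.5542     1,314.2168
  5       406.25       311.5735     1,557.8673
  6    25,406.25    18,478.2595   110,869.5572
  Σ                 20,215.4438   115,896.9613
Price P = Σ PV = 20,215.4438.
Macaulay duration = Σ(t·PV) / P = 115,896.9613 / 20,215.4438 = 5.73309 half-year periods.
In years: 5.73309 / 2 = 2.86655 years.

2.867 years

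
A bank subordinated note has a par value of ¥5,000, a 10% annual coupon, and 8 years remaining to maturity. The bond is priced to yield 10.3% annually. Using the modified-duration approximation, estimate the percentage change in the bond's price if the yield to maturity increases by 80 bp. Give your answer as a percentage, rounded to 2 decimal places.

-4.24%

Periodic yield y = 0.103. Modified duration first:
  t   CF        PV=CF/(1+0.103)^t    t·PV
  1       500.00       453.3092       453.3092
  2       500.00       410.9784       821.9568
  3       500.00       372.6005     1,117.8016
  4       500.00       337.8065     1,351.2259
  5       500.00       306.2615     1,531.3076
  6       500.00       277.6623     1,665.9738
  7       500.00       251.7337     1,762.1361
  8     5,500.00     2,510.4905    20,083.9244
  Σ                  4,920.8426    28,787.6353
P = 4,920.8426; D_Mac = 5.85014 yrs; D_mod = 5.85014/(1+0.103) = 5.30385 yrs.
ΔP/P ≈ -D_mod · Δy = -5.30385 × (+0.008) = -0.042431 = -4.2431%.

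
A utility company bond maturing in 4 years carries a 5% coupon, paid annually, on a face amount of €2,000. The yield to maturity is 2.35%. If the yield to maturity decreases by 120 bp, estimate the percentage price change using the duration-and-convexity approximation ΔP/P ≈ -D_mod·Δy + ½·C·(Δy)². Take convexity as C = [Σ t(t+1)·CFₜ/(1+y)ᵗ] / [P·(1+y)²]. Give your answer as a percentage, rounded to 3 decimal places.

+4.508%

With y = 0.0235:
  t   CF        PV=CF/(1+0.0235)^t    t·PV        t(t+1)·PV
  1       100.00        97.7040        97.7040         195.4079
  2       100.00        95.4606       190.9213         572.7638
  3       100.00        93.2688       279.8064       1,119.2258
  4     2,100.00     1,913.6738     7,654.6951      38,273.4756
  Σ                  2,200.1072     8,223.1268      40,160.8731
P = 2,200.1072; D_Mac = 3.73760 yrs; D_mod = 3.65179 yrs; C = 17.42543.
Duration effect: -3.65179 × (-0.012) = +0.043821
Convexity effect: 0.5 × 17.42543 × (-0.012)² = +0.0012546
ΔP/P ≈ +0.043821 + 0.0012546 = +0.045076 = +4.5076%.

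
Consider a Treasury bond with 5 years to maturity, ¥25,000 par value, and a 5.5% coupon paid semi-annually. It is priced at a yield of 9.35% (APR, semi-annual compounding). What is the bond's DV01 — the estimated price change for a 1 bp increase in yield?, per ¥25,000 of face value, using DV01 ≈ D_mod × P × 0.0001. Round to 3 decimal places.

Periodic yield y = 0.04675.
  t   CF        PV=CF/(1+0.04675)^t    t·PV
  1       687.50       656.7948       656.7948
  2       687.50       627.4610     1,254.9221
  3       687.50       599.4373     1,798.3120
  4       687.50       572.6652     2,290.6610
  5       687.50       547.0888     2,735.4442
  6       687.50       522.6547     3,135.9284
  7       687.50       499.3119     3,495.1833
  8       687.50       477.0116     3,816.0928
  9       687.50       455.7073     4,101.3656
  10   25,687.50    16,266.4261   162,664.2607
  Σ                 21,224.5589   185,948.9649
P = 21,224.5589; D_Mac = 8.76103 half-year periods = 4.38051 yrs; D_mod = 4.18487 yrs.
DV01 ≈ 4.18487 × 21,224.5589 × 0.0001 = 8.882205.

¥8.882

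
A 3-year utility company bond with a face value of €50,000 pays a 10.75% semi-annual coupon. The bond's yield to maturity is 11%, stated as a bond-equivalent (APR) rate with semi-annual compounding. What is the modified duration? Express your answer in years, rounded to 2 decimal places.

Periodic yield y = 0.055. First find Macaulay duration:
  t   CF        PV=CF/(1+0.055)^t    t·PV
  1     2,687.50     2,547.3934     2,547.3934
  2     2,687.50     2,414.5909     4,829.1817
  3     2,687.50     2,288.7117     6,866.1352
  4     2,687.50     2,169.3950     8,677.5800
  5     2,687.50     2,056.2986    10,281.4929
  6    52,687.50    38,211.3898   229,268.3390
  Σ                 49,687.7794   262,470.1221
P = 49,687.7794; Macaulay duration = 262,470.1221 / 49,687.7794 = 5.28239 half-year periods = 2.64119 years.
Modified duration = D_Mac / (1 + y) = 2.64119 / 1.055 = 2.50350 years.

2.50 years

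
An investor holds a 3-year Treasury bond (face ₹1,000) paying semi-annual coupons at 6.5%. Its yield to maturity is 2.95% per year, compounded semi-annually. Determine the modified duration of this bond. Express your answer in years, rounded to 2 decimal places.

2.75 years

Periodic yield y = 0.01475. First find Macaulay duration:
  t   CF        PV=CF/(1+0.01475)^t    t·PV
  1        32.50        32.0276        32.0276
  2        32.50        31.5621        63.1241
  3        32.50        31.1033        93.3098
  4        32.50        30.6512       122.6047
  5        32.50        30.2056       151.0282
  6     1,032.50       945.6615     5,673.9689
  Σ                  1,101.2112     6,136.0633
P = 1,101.2112; Macaulay duration = 6,136.0633 / 1,101.2112 = 5.57210 half-year periods = 2.78605 years.
Modified duration = D_Mac / (1 + y) = 2.78605 / 1.01475 = 2.74556 years.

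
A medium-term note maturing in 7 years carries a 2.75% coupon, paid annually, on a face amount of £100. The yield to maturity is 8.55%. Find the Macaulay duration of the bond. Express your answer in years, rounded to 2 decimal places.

Periodic yield y = 0.0855. Discount each cash flow and weight by its year:
  t   CF        PV=CF/(1+0.0855)^t    t·PV
  1         2.75         2.5334         2.5334
  2         2.75         2.3339         4.6677
  3         2.75         2.1500         6.4501
  4         2.75         1.9807         7.9227
  5         2.75         1.8247         9.1233
  6         2.75         1.6809        10.0857
  7       102.75        57.8593       405.0150
  Σ                     70.3628       445.7978
Price P = Σ PV = 70.3628.
Macaulay duration = Σ(t·PV) / P = 445.7978 / 70.3628 = 6.33570 years.

6.34 years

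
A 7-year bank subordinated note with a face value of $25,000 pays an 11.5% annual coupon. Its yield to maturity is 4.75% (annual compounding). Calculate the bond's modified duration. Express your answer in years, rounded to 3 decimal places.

5.218 years

Periodic yield y = 0.0475. First find Macaulay duration:
  t   CF        PV=CF/(1+0.0475)^t    t·PV
  1     2,875.00     2,744.6301     2,744.6301
  2     2,875.00     2,620.1719     5,240.3438
  3     2,875.00     2,501.3574     7,504.0723
  4     2,875.00     2,387.9307     9,551.7229
  5     2,875.00     2,279.6475    11,398.2373
  6     2,875.00     2,176.2744    13,057.6466
  7    27,875.00    20,143.5799   141,005.0590
  Σ                 34,853.5919   190,501.7119
P = 34,853.5919; Macaulay duration = 190,501.7119 / 34,853.5919 = 5.46577 years.
Modified duration = D_Mac / (1 + y) = 5.46577 / 1.0475 = 5.21792 years.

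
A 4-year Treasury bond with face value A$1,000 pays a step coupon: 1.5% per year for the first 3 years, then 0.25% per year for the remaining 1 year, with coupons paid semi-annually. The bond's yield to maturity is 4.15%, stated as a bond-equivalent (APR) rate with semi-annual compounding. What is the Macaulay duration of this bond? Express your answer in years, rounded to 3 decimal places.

Periodic yield y = 0.02075. Discount each cash flow and weight by its period:
  t   CF        PV=CF/(1+0.02075)^t    t·PV
  1         7.50         7.3475         7.3475
  2         7.50         7.1982        14.3964
  3         7.50         7.0519        21.1556
  4         7.50         6.9085        27.6340
  5         7.50         6.7681        33.8403
  6         7.50         6.6305        39.7829
  7         1.25         1.0826         7.5783
  8     1,001.25       849.5470     6,796.3762
  Σ                    892.5342     6,948.1111
Price P = Σ PV = 892.5342.
Macaulay duration = Σ(t·PV) / P = 6,948.1111 / 892.5342 = 7.78470 half-year periods.
In years: 7.78470 / 2 = 3.89235 years.

3.892 years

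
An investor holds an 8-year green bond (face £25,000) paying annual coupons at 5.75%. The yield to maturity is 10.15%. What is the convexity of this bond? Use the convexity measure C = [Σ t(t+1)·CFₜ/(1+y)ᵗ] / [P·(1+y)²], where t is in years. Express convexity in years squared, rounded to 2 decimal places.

43.95

With y = 0.1015:
  t   CF        PV=CF/(1+0.1015)^t    t·PV        t(t+1)·PV
  1     1,437.50     1,305.0386     1,305.0386       2,610.0772
  2     1,437.50     1,184.7831     2,369.5662       7,108.6986
  3     1,437.50     1,075.6088     3,226.8264      12,907.3057
  4     1,437.50       976.4946     3,905.9784      19,529.8921
  5     1,437.50       886.5135     4,432.5674      26,595.4045
  6     1,437.50       804.8239     4,828.9432      33,802.6022
  7     1,437.50       730.6617     5,114.6319      40,917.0552
  8    26,437.50    12,199.5658    97,596.5262     878,368.7357
  Σ                 19,163.4899   122,780.0783   1,021,839.7711
P = 19,163.4899.
Convexity = Σ t(t+1)·PV / [P·(1+y)²] = 1,021,839.7711 / (19,163.4899 × 1.213302) = 43.94801.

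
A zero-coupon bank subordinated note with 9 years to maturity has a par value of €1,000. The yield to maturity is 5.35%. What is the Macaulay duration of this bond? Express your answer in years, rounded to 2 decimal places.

9.00 years

A zero-coupon bond has a single cash flow at maturity, so its Macaulay duration equals its maturity: 9 years.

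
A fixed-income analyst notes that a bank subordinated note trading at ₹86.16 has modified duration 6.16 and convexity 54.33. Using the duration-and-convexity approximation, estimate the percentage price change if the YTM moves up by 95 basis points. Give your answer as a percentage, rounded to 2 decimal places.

-5.61%

Duration effect: -D_mod·Δy = -6.16 × (+0.0095) = -0.058520
Convexity effect: ½·C·(Δy)² = 0.5 × 54.33 × (0.0095)² = +0.00245164125
ΔP/P ≈ -0.058520 + 0.00245164125 = -0.05606835875
= -5.606835875%.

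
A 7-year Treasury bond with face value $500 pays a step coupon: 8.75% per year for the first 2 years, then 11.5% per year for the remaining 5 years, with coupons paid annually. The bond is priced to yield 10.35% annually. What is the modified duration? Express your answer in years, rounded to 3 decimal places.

Periodic yield y = 0.1035. First find Macaulay duration:
  t   CF        PV=CF/(1+0.1035)^t    t·PV
  1        43.75        39.6466        39.6466
  2        43.75        35.9280        71.8561
  3        57.50        42.7908       128.3725
  4        57.50        38.7774       155.1095
  5        57.50        35.1404       175.7018
  6        57.50        31.8445       191.0667
  7       557.50       279.7941     1,958.5585
  Σ                    503.9217     2,720.3117
P = 503.9217; Macaulay duration = 2,720.3117 / 503.9217 = 5.39828 years.
Modified duration = D_Mac / (1 + y) = 5.39828 / 1.1035 = 4.89196 years.

4.892 years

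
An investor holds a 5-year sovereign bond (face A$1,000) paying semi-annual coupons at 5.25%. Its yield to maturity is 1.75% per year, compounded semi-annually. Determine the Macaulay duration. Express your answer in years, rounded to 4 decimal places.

Periodic yield y = 0.00875. Discount each cash flow and weight by its period:
  t   CF        PV=CF/(1+0.00875)^t    t·PV
  1        26.25        26.0223        26.0223
  2        26.25        25.7966        51.5932
  3        26.25        25.5728        76.7185
  4        26.25        25.3510       101.4040
  5        26.25        25.1311       125.6555
  6        26.25        24.9131       149.4787
  7        26.25        24.6970       172.8791
  8        26.25        24.4828       195.8623
  9        26.25        24.2704       218.4338
  10    1,026.25       940.6275     9,406.2755
  Σ                  1,166.8647    10,524.3229
Price P = Σ PV = 1,166.8647.
Macaulay duration = Σ(t·PV) / P = 10,524.3229 / 1,166.8647 = 9.01932 half-year periods.
In years: 9.01932 / 2 = 4.50966 years.

4.5097 years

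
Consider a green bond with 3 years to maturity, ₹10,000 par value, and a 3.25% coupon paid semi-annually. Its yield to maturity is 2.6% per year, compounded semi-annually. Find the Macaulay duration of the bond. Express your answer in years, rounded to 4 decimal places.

Periodic yield y = 0.013. Discount each cash flow and weight by its period:
  t   CF        PV=CF/(1+0.013)^t    t·PV
  1       162.50       160.4146       160.4146
  2       162.50       158.3560       316.7120
  3       162.50       156.3238       468.9713
  4       162.50       154.3176       617.2706
  5       162.50       152.3373       761.6863
  6    10,162.50     9,404.6770    56,428.0623
  Σ                 10,186.4263    58,753.1170
Price P = Σ PV = 10,186.4263.
Macaulay duration = Σ(t·PV) / P = 58,753.1170 / 10,186.4263 = 5.76779 half-year periods.
In years: 5.76779 / 2 = 2.88389 years.

2.8839 years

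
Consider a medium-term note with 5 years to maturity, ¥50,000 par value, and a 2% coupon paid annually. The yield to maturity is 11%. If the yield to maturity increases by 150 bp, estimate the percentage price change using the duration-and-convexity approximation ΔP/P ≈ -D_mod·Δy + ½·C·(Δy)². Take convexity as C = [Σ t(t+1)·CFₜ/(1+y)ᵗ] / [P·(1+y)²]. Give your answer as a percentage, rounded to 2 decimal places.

With y = 0.11:
  t   CF        PV=CF/(1+0.11)^t    t·PV        t(t+1)·PV
  1     1,000.00       900.9009       900.9009       1,801.8018
  2     1,000.00       811.6224     1,623.2449       4,869.7346
  3     1,000.00       731.1914     2,193.5741       8,774.2966
  4     1,000.00       658.7310     2,634.9239      13,174.6195
  5    51,000.00    30,266.0177   151,330.0887     907,980.5319
  Σ                 33,368.4634   158,682.7325     936,600.9844
P = 33,368.4634; D_Mac = 4.75547 yrs; D_mod = 4.28421 yrs; C = 22.78098.
Duration effect: -4.28421 × (+0.015) = -0.064263
Convexity effect: 0.5 × 22.78098 × (0.015)² = +0.0025629
ΔP/P ≈ -0.064263 + 0.0025629 = -0.061700 = -6.1700%.

-6.17%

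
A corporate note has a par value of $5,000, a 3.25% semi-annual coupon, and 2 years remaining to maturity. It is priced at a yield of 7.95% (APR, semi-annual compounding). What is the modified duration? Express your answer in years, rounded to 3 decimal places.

Periodic yield y = 0.03975. First find Macaulay duration:
  t   CF        PV=CF/(1+0.03975)^t    t·PV
  1        81.25        78.1438        78.1438
  2        81.25        75.1563       150.3126
  3        81.25        72.2831       216.8492
  4     5,081.25     4,347.6527    17,390.6109
  Σ                  4,573.2359    17,835.9165
P = 4,573.2359; Macaulay duration = 17,835.9165 / 4,573.2359 = 3.90006 half-year periods = 1.95003 years.
Modified duration = D_Mac / (1 + y) = 1.95003 / 1.03975 = 1.87548 years.

1.875 years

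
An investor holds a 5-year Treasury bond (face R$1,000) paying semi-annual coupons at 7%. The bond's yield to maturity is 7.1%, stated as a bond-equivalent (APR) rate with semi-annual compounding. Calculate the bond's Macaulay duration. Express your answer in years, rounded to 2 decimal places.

4.30 years

Periodic yield y = 0.0355. Discount each cash flow and weight by its period:
  t   CF        PV=CF/(1+0.0355)^t    t·PV
  1        35.00        33.8001        33.8001
  2        35.00        32.6413        65.2827
  3        35.00        31.5223        94.5669
  4        35.00        30.4416       121.7664
  5        35.00        29.3980       146.9899
  6        35.00        28.3901       170.3408
  7        35.00        27.4168       191.9178
  8        35.00        26.4769       211.8152
  9        35.00        25.5692       230.1228
  10    1,035.00       730.1958     7,301.9578
  Σ                    995.8522     8,568.5604
Price P = Σ PV = 995.8522.
Macaulay duration = Σ(t·PV) / P = 8,568.5604 / 995.8522 = 8.60425 half-year periods.
In years: 8.60425 / 2 = 4.30212 years.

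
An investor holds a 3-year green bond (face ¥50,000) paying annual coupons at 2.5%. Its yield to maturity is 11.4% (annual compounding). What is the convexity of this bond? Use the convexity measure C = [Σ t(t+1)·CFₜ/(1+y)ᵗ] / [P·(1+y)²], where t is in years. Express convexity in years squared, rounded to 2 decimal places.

9.31

With y = 0.114:
  t   CF        PV=CF/(1+0.114)^t    t·PV        t(t+1)·PV
  1     1,250.00     1,122.0826     1,122.0826       2,244.1652
  2     1,250.00     1,007.2555     2,014.5109       6,043.5328
  3    51,250.00    37,071.3411   111,214.0232     444,856.0930
  Σ                 39,200.6791   114,350.6168     453,143.7909
P = 39,200.6791.
Convexity = Σ t(t+1)·PV / [P·(1+y)²] = 453,143.7909 / (39,200.6791 × 1.240996) = 9.31477.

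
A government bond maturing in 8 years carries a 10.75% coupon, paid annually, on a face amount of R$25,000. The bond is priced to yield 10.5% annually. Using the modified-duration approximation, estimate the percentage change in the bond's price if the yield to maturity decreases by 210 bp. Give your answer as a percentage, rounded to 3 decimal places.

+10.958%

Periodic yield y = 0.105. Modified duration first:
  t   CF        PV=CF/(1+0.105)^t    t·PV
  1     2,687.50     2,432.1267     2,432.1267
  2     2,687.50     2,201.0196     4,402.0393
  3     2,687.50     1,991.8730     5,975.6189
  4     2,687.50     1,802.6000     7,210.3999
  5     2,687.50     1,631.3122     8,156.5610
  6     2,687.50     1,476.3006     8,857.8038
  7     2,687.50     1,336.0187     9,352.1307
  8    27,687.50    12,456.1985    99,649.5878
  Σ                 25,327.4492   146,036.2680
P = 25,327.4492; D_Mac = 5.76593 yrs; D_mod = 5.76593/(1+0.105) = 5.21804 yrs.
ΔP/P ≈ -D_mod · Δy = -5.21804 × (-0.021) = +0.109579 = +10.9579%.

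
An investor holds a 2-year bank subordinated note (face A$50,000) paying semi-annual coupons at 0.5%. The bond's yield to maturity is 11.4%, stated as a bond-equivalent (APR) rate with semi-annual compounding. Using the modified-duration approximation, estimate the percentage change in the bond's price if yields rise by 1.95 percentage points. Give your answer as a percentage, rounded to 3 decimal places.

Periodic yield y = 0.057. Modified duration first:
  t   CF        PV=CF/(1+0.057)^t    t·PV
  1       125.00       118.2592       118.2592
  2       125.00       111.8820       223.7639
  3       125.00       105.8486       317.5458
  4    50,125.00    40,156.3690   160,625.4760
  Σ                 40,492.3588   161,285.0449
P = 40,492.3588; D_Mac = 3.98310 half-year periods = 1.99155 yrs; D_mod = 1.99155/(1+0.057) = 1.88415 yrs.
ΔP/P ≈ -D_mod · Δy = -1.88415 × (+0.0195) = -0.036741 = -3.6741%.

-3.674%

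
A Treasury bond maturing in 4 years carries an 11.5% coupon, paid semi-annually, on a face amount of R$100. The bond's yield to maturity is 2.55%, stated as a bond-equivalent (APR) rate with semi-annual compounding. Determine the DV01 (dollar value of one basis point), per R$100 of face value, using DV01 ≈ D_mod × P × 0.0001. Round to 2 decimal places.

R$0.05

Periodic yield y = 0.01275.
  t   CF        PV=CF/(1+0.01275)^t    t·PV
  1         5.75         5.6776         5.6776
  2         5.75         5.6061        11.2123
  3         5.75         5.5356        16.6067
  4         5.75         5.4659        21.8635
  5         5.75         5.3971        26.9853
  6         5.75         5.3291        31.9746
  7         5.75         5.2620        36.8341
  8       105.75        95.5570       764.4557
  Σ                    133.8303       915.6097
P = 133.8303; D_Mac = 6.84157 half-year periods = 3.42079 yrs; D_mod = 3.37772 yrs.
DV01 ≈ 3.37772 × 133.8303 × 0.0001 = 0.045204.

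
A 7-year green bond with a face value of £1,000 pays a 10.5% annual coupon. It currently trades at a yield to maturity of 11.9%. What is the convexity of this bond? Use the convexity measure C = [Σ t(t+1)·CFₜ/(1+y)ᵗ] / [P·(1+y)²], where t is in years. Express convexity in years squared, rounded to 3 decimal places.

With y = 0.119:
  t   CF        PV=CF/(1+0.119)^t    t·PV        t(t+1)·PV
  1       105.00        93.8338        93.8338         187.6676
  2       105.00        83.8550       167.7101         503.1302
  3       105.00        74.9375       224.8124         899.2497
  4       105.00        66.9683       267.8730       1,339.3650
  5       105.00        59.8465       299.2326       1,795.3955
  6       105.00        53.4821       320.8928       2,246.2499
  7     1,105.00       502.9811     3,520.8677      28,166.9420
  Σ                    935.9043     4,895.2224      35,137.9998
P = 935.9043.
Convexity = Σ t(t+1)·PV / [P·(1+y)²] = 35,137.9998 / (935.9043 × 1.252161) = 29.98371.

29.984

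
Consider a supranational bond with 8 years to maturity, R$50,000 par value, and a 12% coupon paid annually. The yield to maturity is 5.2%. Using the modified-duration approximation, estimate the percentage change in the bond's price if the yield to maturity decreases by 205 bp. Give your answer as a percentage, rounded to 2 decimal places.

Periodic yield y = 0.052. Modified duration first:
  t   CF        PV=CF/(1+0.052)^t    t·PV
  1     6,000.00     5,703.4221     5,703.4221
  2     6,000.00     5,421.5039    10,843.0077
  3     6,000.00     5,153.5208    15,460.5623
  4     6,000.00     4,898.7840    19,595.1360
  5     6,000.00     4,656.6388    23,283.1939
  6     6,000.00     4,426.4627    26,558.7764
  7     6,000.00     4,207.6642    29,453.6493
  8    56,000.00    37,330.3540   298,642.8321
  Σ                 71,798.3504   429,540.5798
P = 71,798.3504; D_Mac = 5.98260 yrs; D_mod = 5.98260/(1+0.052) = 5.68688 yrs.
ΔP/P ≈ -D_mod · Δy = -5.68688 × (-0.0205) = +0.116581 = +11.6581%.

+11.66%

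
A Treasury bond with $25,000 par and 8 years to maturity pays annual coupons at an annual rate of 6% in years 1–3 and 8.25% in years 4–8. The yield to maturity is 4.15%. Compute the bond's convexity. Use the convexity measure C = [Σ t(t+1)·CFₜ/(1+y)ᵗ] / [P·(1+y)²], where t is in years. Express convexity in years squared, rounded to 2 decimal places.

50.95

With y = 0.0415:
  t   CF        PV=CF/(1+0.0415)^t    t·PV        t(t+1)·PV
  1     1,500.00     1,440.2304     1,440.2304       2,880.4609
  2     1,500.00     1,382.8425     2,765.6849       8,297.0548
  3     1,500.00     1,327.7412     3,983.2236      15,932.8946
  4     2,062.50     1,752.8989     7,011.5955      35,057.9773
  5     2,062.50     1,683.0522     8,415.2610      50,491.5660
  6     2,062.50     1,615.9887     9,695.9320      67,871.5241
  7     2,062.50     1,551.5974    10,861.1817      86,889.4532
  8    27,062.50    19,547.6124   156,380.8993   1,407,428.0941
  Σ                 30,301.9637   200,554.0085   1,674,849.0250
P = 30,301.9637.
Convexity = Σ t(t+1)·PV / [P·(1+y)²] = 1,674,849.0250 / (30,301.9637 × 1.084722) = 50.95495.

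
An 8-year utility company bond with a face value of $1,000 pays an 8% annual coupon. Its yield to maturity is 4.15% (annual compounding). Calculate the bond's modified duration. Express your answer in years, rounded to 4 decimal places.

6.1637 years

Periodic yield y = 0.0415. First find Macaulay duration:
  t   CF        PV=CF/(1+0.0415)^t    t·PV
  1        80.00        76.8123        76.8123
  2        80.00        73.7516       147.5032
  3        80.00        70.8129       212.4386
  4        80.00        67.9912       271.9649
  5        80.00        65.2820       326.4101
  6        80.00        62.6808       376.0846
  7        80.00        60.1832       421.2822
  8     1,080.00       780.0987     6,240.7897
  Σ                  1,257.6127     8,073.2857
P = 1,257.6127; Macaulay duration = 8,073.2857 / 1,257.6127 = 6.41953 years.
Modified duration = D_Mac / (1 + y) = 6.41953 / 1.0415 = 6.16374 years.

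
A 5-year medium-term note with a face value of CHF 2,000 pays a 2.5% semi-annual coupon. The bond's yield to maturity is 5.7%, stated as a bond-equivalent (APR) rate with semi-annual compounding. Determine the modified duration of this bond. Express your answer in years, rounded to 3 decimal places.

4.575 years

Periodic yield y = 0.0285. First find Macaulay duration:
  t   CF        PV=CF/(1+0.0285)^t    t·PV
  1        25.00        24.3072        24.3072
  2        25.00        23.6337        47.2674
  3        25.00        22.9788        68.9364
  4        25.00        22.3420        89.3682
  5        25.00        21.7229       108.6147
  6        25.00        21.1210       126.7259
  7        25.00        20.5357       143.7500
  8        25.00        19.9667       159.7334
  9        25.00        19.4134       174.7205
  10    2,025.00     1,528.9105    15,289.1051
  Σ                  1,724.9320    16,232.5288
P = 1,724.9320; Macaulay duration = 16,232.5288 / 1,724.9320 = 9.41053 half-year periods = 4.70527 years.
Modified duration = D_Mac / (1 + y) = 4.70527 / 1.0285 = 4.57488 years.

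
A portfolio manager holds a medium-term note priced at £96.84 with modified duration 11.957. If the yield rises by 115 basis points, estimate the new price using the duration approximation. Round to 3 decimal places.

£83.524

Duration approximation: ΔP/P ≈ -D_mod · Δy = -11.957 × (+0.0115) = -0.1375055.
New price ≈ 96.84 × (1 - 0.1375055) = 83.52396738.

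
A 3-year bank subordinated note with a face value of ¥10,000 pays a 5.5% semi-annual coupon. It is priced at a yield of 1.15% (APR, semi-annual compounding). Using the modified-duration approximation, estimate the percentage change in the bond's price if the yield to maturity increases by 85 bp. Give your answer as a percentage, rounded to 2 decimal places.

-2.38%

Periodic yield y = 0.00575. Modified duration first:
  t   CF        PV=CF/(1+0.00575)^t    t·PV
  1       275.00       273.4278       273.4278
  2       275.00       271.8646       543.7291
  3       275.00       270.3103       810.9309
  4       275.00       268.7649     1,075.0595
  5       275.00       267.2283     1,336.1416
  6    10,275.00     9,927.5386    59,565.2314
  Σ                 11,279.1344    63,604.5204
P = 11,279.1344; D_Mac = 5.63913 half-year periods = 2.81957 yrs; D_mod = 2.81957/(1+0.00575) = 2.80345 yrs.
ΔP/P ≈ -D_mod · Δy = -2.80345 × (+0.0085) = -0.023829 = -2.3829%.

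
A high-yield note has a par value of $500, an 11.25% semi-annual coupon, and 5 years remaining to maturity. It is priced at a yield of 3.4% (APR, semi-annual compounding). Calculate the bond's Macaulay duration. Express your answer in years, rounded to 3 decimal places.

4.123 years

Periodic yield y = 0.017. Discount each cash flow and weight by its period:
  t   CF        PV=CF/(1+0.017)^t    t·PV
  1       28.125        27.6549        27.6549
  2       28.125        27.1926        54.3852
  3       28.125        26.7380        80.2141
  4       28.125        26.2911       105.1644
  5       28.125        25.8516       129.2581
  6       28.125        25.4195       152.5169
  7       28.125        24.9946       174.9621
  8       28.125        24.5768       196.6142
  9       28.125        24.1660       217.4936
  10     528.125       446.1976     4,461.9757
  Σ                    679.0826     5,600.2391
Price P = Σ PV = 679.0826.
Macaulay duration = Σ(t·PV) / P = 5,600.2391 / 679.0826 = 8.24677 half-year periods.
In years: 8.24677 / 2 = 4.12339 years.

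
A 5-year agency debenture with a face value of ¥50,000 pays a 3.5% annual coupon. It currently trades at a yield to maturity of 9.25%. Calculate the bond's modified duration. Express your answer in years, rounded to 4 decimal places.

Periodic yield y = 0.0925. First find Macaulay duration:
  t   CF        PV=CF/(1+0.0925)^t    t·PV
  1     1,750.00     1,601.8307     1,601.8307
  2     1,750.00     1,466.2066     2,932.4131
  3     1,750.00     1,342.0655     4,026.1965
  4     1,750.00     1,228.4352     4,913.7410
  5    51,750.00    33,250.8786   166,254.3932
  Σ                 38,889.4166   179,728.5745
P = 38,889.4166; Macaulay duration = 179,728.5745 / 38,889.4166 = 4.62153 years.
Modified duration = D_Mac / (1 + y) = 4.62153 / 1.0925 = 4.23023 years.

4.2302 years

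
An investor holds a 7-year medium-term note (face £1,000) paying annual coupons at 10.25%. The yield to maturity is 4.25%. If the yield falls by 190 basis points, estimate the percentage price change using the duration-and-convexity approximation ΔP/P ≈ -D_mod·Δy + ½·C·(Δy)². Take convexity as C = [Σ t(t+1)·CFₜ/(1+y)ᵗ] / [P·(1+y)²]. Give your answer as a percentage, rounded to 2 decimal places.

With y = 0.0425:
  t   CF        PV=CF/(1+0.0425)^t    t·PV        t(t+1)·PV
  1       102.50        98.3213        98.3213         196.6427
  2       102.50        94.3130       188.6261         565.8782
  3       102.50        90.4681       271.4044       1,085.6177
  4       102.50        86.7800       347.1200       1,735.5999
  5       102.50        83.2422       416.2110       2,497.2660
  6       102.50        79.8486       479.0918       3,353.6426
  7     1,102.50       823.8462     5,766.9235      46,135.3882
  Σ                  1,356.8196     7,567.6981      55,570.0353
P = 1,356.8196; D_Mac = 5.57753 yrs; D_mod = 5.35015 yrs; C = 37.68482.
Duration effect: -5.35015 × (-0.019) = +0.101653
Convexity effect: 0.5 × 37.68482 × (-0.019)² = +0.0068021
ΔP/P ≈ +0.101653 + 0.0068021 = +0.108455 = +10.8455%.

+10.85%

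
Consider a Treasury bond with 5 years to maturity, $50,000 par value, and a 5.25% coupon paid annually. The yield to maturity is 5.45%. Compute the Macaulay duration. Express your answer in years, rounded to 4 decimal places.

4.5231 years

Periodic yield y = 0.0545. Discount each cash flow and weight by its year:
  t   CF        PV=CF/(1+0.0545)^t    t·PV
  1     2,625.00     2,489.3314     2,489.3314
  2     2,625.00     2,360.6747     4,721.3493
  3     2,625.00     2,238.6673     6,716.0019
  4     2,625.00     2,122.9657     8,491.8627
  5    52,625.00    40,360.7463   201,803.7317
  Σ                 49,572.3854   224,222.2770
Price P = Σ PV = 49,572.3854.
Macaulay duration = Σ(t·PV) / P = 224,222.2770 / 49,572.3854 = 4.52313 years.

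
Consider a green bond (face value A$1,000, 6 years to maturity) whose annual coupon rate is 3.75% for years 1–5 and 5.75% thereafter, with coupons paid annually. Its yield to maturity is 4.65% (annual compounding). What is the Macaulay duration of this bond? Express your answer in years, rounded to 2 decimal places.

Periodic yield y = 0.0465. Discount each cash flow and weight by its year:
  t   CF        PV=CF/(1+0.0465)^t    t·PV
  1        37.50        35.8337        35.8337
  2        37.50        34.2415        68.4830
  3        37.50        32.7200        98.1601
  4        37.50        31.2661       125.0646
  5        37.50        29.8769       149.3844
  6     1,057.50       805.0910     4,830.5461
  Σ                    969.0293     5,307.4718
Price P = Σ PV = 969.0293.
Macaulay duration = Σ(t·PV) / P = 5,307.4718 / 969.0293 = 5.47710 years.

5.48 years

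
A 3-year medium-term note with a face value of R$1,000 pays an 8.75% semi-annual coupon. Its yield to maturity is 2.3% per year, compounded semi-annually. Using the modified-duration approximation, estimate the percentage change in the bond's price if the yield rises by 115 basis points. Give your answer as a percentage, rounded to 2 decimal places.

Periodic yield y = 0.0115. Modified duration first:
  t   CF        PV=CF/(1+0.0115)^t    t·PV
  1        43.75        43.2526        43.2526
  2        43.75        42.7608        85.5217
  3        43.75        42.2747       126.8241
  4        43.75        41.7941       167.1762
  5        43.75        41.3189       206.5944
  6     1,043.75       974.5434     5,847.2601
  Σ                  1,185.9444     6,476.6292
P = 1,185.9444; D_Mac = 5.46116 half-year periods = 2.73058 yrs; D_mod = 2.73058/(1+0.0115) = 2.69953 yrs.
ΔP/P ≈ -D_mod · Δy = -2.69953 × (+0.0115) = -0.031045 = -3.1045%.

-3.10%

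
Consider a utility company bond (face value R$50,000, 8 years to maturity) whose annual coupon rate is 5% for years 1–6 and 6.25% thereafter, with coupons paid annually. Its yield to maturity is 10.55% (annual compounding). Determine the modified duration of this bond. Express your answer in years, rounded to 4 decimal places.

Periodic yield y = 0.1055. First find Macaulay duration:
  t   CF        PV=CF/(1+0.1055)^t    t·PV
  1     2,500.00     2,261.4202     2,261.4202
  2     2,500.00     2,045.6085     4,091.2170
  3     2,500.00     1,850.3921     5,551.1763
  4     2,500.00     1,673.8056     6,695.2225
  5     2,500.00     1,514.0711     7,570.3556
  6     2,500.00     1,369.5804     8,217.4823
  7     3,125.00     1,548.5984    10,840.1885
  8    53,125.00    23,813.8146   190,510.5166
  Σ                 36,077.2908   235,737.5789
P = 36,077.2908; Macaulay duration = 235,737.5789 / 36,077.2908 = 6.53424 years.
Modified duration = D_Mac / (1 + y) = 6.53424 / 1.1055 = 5.91066 years.

5.9107 years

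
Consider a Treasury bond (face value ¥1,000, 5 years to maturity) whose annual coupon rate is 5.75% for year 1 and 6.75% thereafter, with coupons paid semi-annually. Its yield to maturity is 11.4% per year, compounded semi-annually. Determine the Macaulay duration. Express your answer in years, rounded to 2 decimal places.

Periodic yield y = 0.057. Discount each cash flow and weight by its period:
  t   CF        PV=CF/(1+0.057)^t    t·PV
  1        28.75        27.1996        27.1996
  2        28.75        25.7328        51.4657
  3        33.75        28.5791        85.7374
  4        33.75        27.0380       108.1518
  5        33.75        25.5799       127.8995
  6        33.75        24.2005       145.2028
  7        33.75        22.8954       160.2680
  8        33.75        21.6608       173.2862
  9        33.75        20.4927       184.4342
  10    1,033.75       593.8348     5,938.3481
  Σ                    817.2136     7,001.9933
Price P = Σ PV = 817.2136.
Macaulay duration = Σ(t·PV) / P = 7,001.9933 / 817.2136 = 8.56813 half-year periods.
In years: 8.56813 / 2 = 4.28407 years.

4.28 years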